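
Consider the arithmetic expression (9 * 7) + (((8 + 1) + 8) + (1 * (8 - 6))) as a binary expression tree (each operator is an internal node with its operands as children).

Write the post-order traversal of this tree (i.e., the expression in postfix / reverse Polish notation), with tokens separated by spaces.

9 7 * 8 1 + 8 + 1 8 6 - * + +

Post-order on an expression tree gives postfix notation: for each operator, emit left operand, right operand, then the operator.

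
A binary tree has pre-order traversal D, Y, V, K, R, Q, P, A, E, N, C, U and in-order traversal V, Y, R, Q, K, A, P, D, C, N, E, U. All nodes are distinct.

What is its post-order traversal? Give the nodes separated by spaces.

The first element of pre-order is the root; it splits in-order into left and right subtrees.
Root D: left subtree has 7 nodes {V, Y, R, Q, K, A, P}, right has 4 {C, N, E, U}.
  Root Y: left subtree has 1 node {V}, right has 5 {R, Q, K, A, P}.
    Root K: left subtree has 2 nodes {R, Q}, right has 2 {A, P}.
      Root R: left subtree has 0 nodes { }, right has 1 {Q}.
      Root P: left subtree has 1 node {A}, right has 0 { }.
  Root E: left subtree has 2 nodes {C, N}, right has 1 {U}.
    Root N: left subtree has 1 node {C}, right has 0 { }.

V Q R A P K Y C N U E D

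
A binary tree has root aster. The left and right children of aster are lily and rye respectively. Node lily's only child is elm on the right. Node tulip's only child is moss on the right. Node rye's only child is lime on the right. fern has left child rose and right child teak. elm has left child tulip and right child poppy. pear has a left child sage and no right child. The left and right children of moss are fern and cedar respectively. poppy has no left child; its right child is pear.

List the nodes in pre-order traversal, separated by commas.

Pre-order visits the node, then its left subtree, then its right subtree.
Visit aster.
At aster: go left to lily.
  Visit lily.
  At lily: no left child.
  At lily: go right to elm.
    Visit elm.
    At elm: go left to tulip.
      Visit tulip.
      At tulip: no left child.
      At tulip: go right to moss.
        Visit moss.
        At moss: go left to fern.
          Visit fern.
          At fern: go left to rose.
            rose is a leaf — visit rose.
          At fern: go right to teak.
            teak is a leaf — visit teak.
        At moss: go right to cedar.
          cedar is a leaf — visit cedar.
    At elm: go right to poppy.
      Visit poppy.
      At poppy: no left child.
      At poppy: go right to pear.
        Visit pear.
        At pear: go left to sage.
          sage is a leaf — visit sage.
        At pear: no right child.
At aster: go right to rye.
  Visit rye.
  At rye: no left child.
  At rye: go right to lime.
    lime is a leaf — visit lime.

aster, lily, elm, tulip, moss, fern, rose, teak, cedar, poppy, pear, sage, rye, lime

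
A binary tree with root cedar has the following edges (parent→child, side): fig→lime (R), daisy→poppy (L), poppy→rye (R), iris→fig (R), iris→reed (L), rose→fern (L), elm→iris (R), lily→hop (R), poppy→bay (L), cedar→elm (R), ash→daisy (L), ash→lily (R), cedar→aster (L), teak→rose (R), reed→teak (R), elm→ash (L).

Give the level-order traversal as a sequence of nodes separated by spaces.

Level-order visits nodes level by level from the root, left to right within each level.
Level 0: cedar
Level 1: aster, elm
Level 2: ash, iris
Level 3: daisy, lily, reed, fig
Level 4: poppy, hop, teak, lime
Level 5: bay, rye, rose
Level 6: fern

cedar aster elm ash iris daisy lily reed fig poppy hop teak lime bay rye rose fern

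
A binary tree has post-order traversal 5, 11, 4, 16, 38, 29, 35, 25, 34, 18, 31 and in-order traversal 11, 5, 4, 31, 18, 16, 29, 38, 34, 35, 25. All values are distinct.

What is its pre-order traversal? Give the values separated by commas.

31, 4, 11, 5, 18, 34, 29, 16, 38, 25, 35

The last element of post-order is the root; it splits in-order into left and right subtrees.
Root 31: left subtree has 3 nodes {11, 5, 4}, right has 7 {18, 16, 29, 38, 34, 35, 25}.
  Root 4: left subtree has 2 nodes {11, 5}, right has 0 { }.
    Root 11: left subtree has 0 nodes { }, right has 1 {5}.
  Root 18: left subtree has 0 nodes { }, right has 6 {16, 29, 38, 34, 35, 25}.
    Root 34: left subtree has 3 nodes {16, 29, 38}, right has 2 {35, 25}.
      Root 29: left subtree has 1 node {16}, right has 1 {38}.
      Root 25: left subtree has 1 node {35}, right has 0 { }.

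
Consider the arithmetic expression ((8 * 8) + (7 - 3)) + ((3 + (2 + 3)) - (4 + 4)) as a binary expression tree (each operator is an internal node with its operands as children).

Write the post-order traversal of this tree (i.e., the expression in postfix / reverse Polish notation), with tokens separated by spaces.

Post-order on an expression tree gives postfix notation: for each operator, emit left operand, right operand, then the operator.

8 8 * 7 3 - + 3 2 3 + + 4 4 + - +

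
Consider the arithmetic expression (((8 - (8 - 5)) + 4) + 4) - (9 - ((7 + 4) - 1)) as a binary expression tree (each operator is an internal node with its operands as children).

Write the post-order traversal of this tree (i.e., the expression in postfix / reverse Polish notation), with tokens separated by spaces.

8 8 5 - - 4 + 4 + 9 7 4 + 1 - - -

Post-order on an expression tree gives postfix notation: for each operator, emit left operand, right operand, then the operator.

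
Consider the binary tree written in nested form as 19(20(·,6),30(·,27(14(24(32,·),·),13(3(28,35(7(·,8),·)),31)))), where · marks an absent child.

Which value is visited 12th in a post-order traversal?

13

Post-order visits the left subtree, then the right subtree, then the node.
At 19: go left to 20.
  At 20: no left child.
  At 20: go right to 6.
    6 is a leaf — visit 6.
  Visit 20.
At 19: go right to 30.
  At 30: no left child.
  At 30: go right to 27.
    At 27: go left to 14.
      At 14: go left to 24.
        At 24: go left to 32.
          32 is a leaf — visit 32.
        At 24: no right child.
        Visit 24.
      At 14: no right child.
      Visit 14.
    At 27: go right to 13.
      At 13: go left to 3.
        At 3: go left to 28.
          28 is a leaf — visit 28.
        At 3: go right to 35.
          At 35: go left to 7.
            At 7: no left child.
            At 7: go right to 8.
              8 is a leaf — visit 8.
            Visit 7.
          At 35: no right child.
          Visit 35.
        Visit 3.
      At 13: go right to 31.
        31 is a leaf — visit 31.
      Visit 13.
    Visit 27.
  Visit 30.
Visit 19.
Full post-order sequence: 6, 20, 32, 24, 14, 28, 8, 7, 35, 3, 31, 13, 27, 30, 19.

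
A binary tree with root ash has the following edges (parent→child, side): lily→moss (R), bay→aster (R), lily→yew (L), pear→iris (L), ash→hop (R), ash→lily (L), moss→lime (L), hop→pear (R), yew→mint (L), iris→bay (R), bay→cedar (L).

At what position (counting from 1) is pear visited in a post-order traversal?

Post-order visits the left subtree, then the right subtree, then the node.
At ash: go left to lily.
  At lily: go left to yew.
    At yew: go left to mint.
      mint is a leaf — visit mint.
    At yew: no right child.
    Visit yew.
  At lily: go right to moss.
    At moss: go left to lime.
      lime is a leaf — visit lime.
    At moss: no right child.
    Visit moss.
  Visit lily.
At ash: go right to hop.
  At hop: no left child.
  At hop: go right to pear.
    At pear: go left to iris.
      At iris: no left child.
      At iris: go right to bay.
        At bay: go left to cedar.
          cedar is a leaf — visit cedar.
        At bay: go right to aster.
          aster is a leaf — visit aster.
        Visit bay.
      Visit iris.
    At pear: no right child.
    Visit pear.
  Visit hop.
Visit ash.
Full post-order sequence: mint, yew, lime, moss, lily, cedar, aster, bay, iris, pear, hop, ash.

10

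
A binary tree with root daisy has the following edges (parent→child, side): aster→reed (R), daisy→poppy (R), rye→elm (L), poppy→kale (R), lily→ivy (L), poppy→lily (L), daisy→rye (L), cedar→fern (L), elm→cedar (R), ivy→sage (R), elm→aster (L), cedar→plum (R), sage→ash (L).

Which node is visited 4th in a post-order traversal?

Post-order visits the left subtree, then the right subtree, then the node.
At daisy: go left to rye.
  At rye: go left to elm.
    At elm: go left to aster.
      At aster: no left child.
      At aster: go right to reed.
        reed is a leaf — visit reed.
      Visit aster.
    At elm: go right to cedar.
      At cedar: go left to fern.
        fern is a leaf — visit fern.
      At cedar: go right to plum.
        plum is a leaf — visit plum.
      Visit cedar.
    Visit elm.
  At rye: no right child.
  Visit rye.
At daisy: go right to poppy.
  At poppy: go left to lily.
    At lily: go left to ivy.
      At ivy: no left child.
      At ivy: go right to sage.
        At sage: go left to ash.
          ash is a leaf — visit ash.
        At sage: no right child.
        Visit sage.
      Visit ivy.
    At lily: no right child.
    Visit lily.
  At poppy: go right to kale.
    kale is a leaf — visit kale.
  Visit poppy.
Visit daisy.
Full post-order sequence: reed, aster, fern, plum, cedar, elm, rye, ash, sage, ivy, lily, kale, poppy, daisy.

plum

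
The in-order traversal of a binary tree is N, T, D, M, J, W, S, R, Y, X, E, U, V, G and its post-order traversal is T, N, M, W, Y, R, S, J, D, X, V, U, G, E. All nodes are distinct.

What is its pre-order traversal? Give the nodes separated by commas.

The last element of post-order is the root; it splits in-order into left and right subtrees.
Root E: left subtree has 10 nodes {N, T, D, M, J, W, S, R, Y, X}, right has 3 {U, V, G}.
  Root X: left subtree has 9 nodes {N, T, D, M, J, W, S, R, Y}, right has 0 { }.
    Root D: left subtree has 2 nodes {N, T}, right has 6 {M, J, W, S, R, Y}.
      Root N: left subtree has 0 nodes { }, right has 1 {T}.
      Root J: left subtree has 1 node {M}, right has 4 {W, S, R, Y}.
        Root S: left subtree has 1 node {W}, right has 2 {R, Y}.
          Root R: left subtree has 0 nodes { }, right has 1 {Y}.
  Root G: left subtree has 2 nodes {U, V}, right has 0 { }.
    Root U: left subtree has 0 nodes { }, right has 1 {V}.

E, X, D, N, T, J, M, S, W, R, Y, G, U, V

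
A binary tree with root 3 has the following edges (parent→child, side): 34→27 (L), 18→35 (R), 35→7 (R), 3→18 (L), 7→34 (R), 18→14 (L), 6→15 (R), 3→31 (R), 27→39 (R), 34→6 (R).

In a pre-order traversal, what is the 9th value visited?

6

Pre-order visits the node, then its left subtree, then its right subtree.
Visit 3.
At 3: go left to 18.
  Visit 18.
  At 18: go left to 14.
    14 is a leaf — visit 14.
  At 18: go right to 35.
    Visit 35.
    At 35: no left child.
    At 35: go right to 7.
      Visit 7.
      At 7: no left child.
      At 7: go right to 34.
        Visit 34.
        At 34: go left to 27.
          Visit 27.
          At 27: no left child.
          At 27: go right to 39.
            39 is a leaf — visit 39.
        At 34: go right to 6.
          Visit 6.
          At 6: no left child.
          At 6: go right to 15.
            15 is a leaf — visit 15.
At 3: go right to 31.
  31 is a leaf — visit 31.
Full pre-order sequence: 3, 18, 14, 35, 7, 34, 27, 39, 6, 15, 31.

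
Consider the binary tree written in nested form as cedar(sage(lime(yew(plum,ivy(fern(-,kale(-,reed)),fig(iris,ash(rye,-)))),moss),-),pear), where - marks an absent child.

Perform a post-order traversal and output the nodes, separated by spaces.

plum reed kale fern iris rye ash fig ivy yew moss lime sage pear cedar

Post-order visits the left subtree, then the right subtree, then the node.
At cedar: go left to sage.
  At sage: go left to lime.
    At lime: go left to yew.
      At yew: go left to plum.
        plum is a leaf — visit plum.
      At yew: go right to ivy.
        At ivy: go left to fern.
          At fern: no left child.
          At fern: go right to kale.
            At kale: no left child.
            At kale: go right to reed.
              reed is a leaf — visit reed.
            Visit kale.
          Visit fern.
        At ivy: go right to fig.
          At fig: go left to iris.
            iris is a leaf — visit iris.
          At fig: go right to ash.
            At ash: go left to rye.
              rye is a leaf — visit rye.
            At ash: no right child.
            Visit ash.
          Visit fig.
        Visit ivy.
      Visit yew.
    At lime: go right to moss.
      moss is a leaf — visit moss.
    Visit lime.
  At sage: no right child.
  Visit sage.
At cedar: go right to pear.
  pear is a leaf — visit pear.
Visit cedar.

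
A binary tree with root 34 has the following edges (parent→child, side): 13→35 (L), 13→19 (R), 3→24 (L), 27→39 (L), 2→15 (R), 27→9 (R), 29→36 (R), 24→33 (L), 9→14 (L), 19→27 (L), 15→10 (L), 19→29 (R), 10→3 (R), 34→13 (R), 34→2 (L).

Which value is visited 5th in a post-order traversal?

Post-order visits the left subtree, then the right subtree, then the node.
At 34: go left to 2.
  At 2: no left child.
  At 2: go right to 15.
    At 15: go left to 10.
      At 10: no left child.
      At 10: go right to 3.
        At 3: go left to 24.
          At 24: go left to 33.
            33 is a leaf — visit 33.
          At 24: no right child.
          Visit 24.
        At 3: no right child.
        Visit 3.
      Visit 10.
    At 15: no right child.
    Visit 15.
  Visit 2.
At 34: go right to 13.
  At 13: go left to 35.
    35 is a leaf — visit 35.
  At 13: go right to 19.
    At 19: go left to 27.
      At 27: go left to 39.
        39 is a leaf — visit 39.
      At 27: go right to 9.
        At 9: go left to 14.
          14 is a leaf — visit 14.
        At 9: no right child.
        Visit 9.
      Visit 27.
    At 19: go right to 29.
      At 29: no left child.
      At 29: go right to 36.
        36 is a leaf — visit 36.
      Visit 29.
    Visit 19.
  Visit 13.
Visit 34.
Full post-order sequence: 33, 24, 3, 10, 15, 2, 35, 39, 14, 9, 27, 36, 29, 19, 13, 34.

15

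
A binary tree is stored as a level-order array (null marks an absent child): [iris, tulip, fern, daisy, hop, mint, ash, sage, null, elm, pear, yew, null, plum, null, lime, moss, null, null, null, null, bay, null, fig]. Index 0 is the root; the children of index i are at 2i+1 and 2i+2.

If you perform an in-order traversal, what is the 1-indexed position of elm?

6

In-order visits the left subtree, then the node, then the right subtree.
At iris: go left to tulip.
  At tulip: go left to daisy.
    At daisy: go left to sage.
      At sage: go left to lime.
        lime is a leaf — visit lime.
      Visit sage.
      At sage: go right to moss.
        moss is a leaf — visit moss.
    Visit daisy.
    At daisy: no right child.
  Visit tulip.
  At tulip: go right to hop.
    At hop: go left to elm.
      elm is a leaf — visit elm.
    Visit hop.
    At hop: go right to pear.
      At pear: go left to bay.
        bay is a leaf — visit bay.
      Visit pear.
      At pear: no right child.
Visit iris.
At iris: go right to fern.
  At fern: go left to mint.
    At mint: go left to yew.
      At yew: go left to fig.
        fig is a leaf — visit fig.
      Visit yew.
      At yew: no right child.
    Visit mint.
    At mint: no right child.
  Visit fern.
  At fern: go right to ash.
    At ash: go left to plum.
      plum is a leaf — visit plum.
    Visit ash.
    At ash: no right child.
Full in-order sequence: lime, sage, moss, daisy, tulip, elm, hop, bay, pear, iris, fig, yew, mint, fern, plum, ash.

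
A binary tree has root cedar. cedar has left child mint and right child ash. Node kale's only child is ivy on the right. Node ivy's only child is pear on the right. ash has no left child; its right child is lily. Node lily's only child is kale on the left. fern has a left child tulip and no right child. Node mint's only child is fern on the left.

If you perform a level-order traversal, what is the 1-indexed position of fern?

Level-order visits nodes level by level from the root, left to right within each level.
Level 0: cedar
Level 1: mint, ash
Level 2: fern, lily
Level 3: tulip, kale
Level 4: ivy
Level 5: pear
Full level-order sequence: cedar, mint, ash, fern, lily, tulip, kale, ivy, pear.

4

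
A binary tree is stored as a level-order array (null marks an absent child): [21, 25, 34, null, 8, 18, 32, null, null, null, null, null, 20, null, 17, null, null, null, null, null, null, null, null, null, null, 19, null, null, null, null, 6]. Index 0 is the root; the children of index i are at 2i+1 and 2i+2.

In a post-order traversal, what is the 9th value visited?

34

Post-order visits the left subtree, then the right subtree, then the node.
At 21: go left to 25.
  At 25: no left child.
  At 25: go right to 8.
    8 is a leaf — visit 8.
  Visit 25.
At 21: go right to 34.
  At 34: go left to 18.
    At 18: no left child.
    At 18: go right to 20.
      At 20: go left to 19.
        19 is a leaf — visit 19.
      At 20: no right child.
      Visit 20.
    Visit 18.
  At 34: go right to 32.
    At 32: no left child.
    At 32: go right to 17.
      At 17: no left child.
      At 17: go right to 6.
        6 is a leaf — visit 6.
      Visit 17.
    Visit 32.
  Visit 34.
Visit 21.
Full post-order sequence: 8, 25, 19, 20, 18, 6, 17, 32, 34, 21.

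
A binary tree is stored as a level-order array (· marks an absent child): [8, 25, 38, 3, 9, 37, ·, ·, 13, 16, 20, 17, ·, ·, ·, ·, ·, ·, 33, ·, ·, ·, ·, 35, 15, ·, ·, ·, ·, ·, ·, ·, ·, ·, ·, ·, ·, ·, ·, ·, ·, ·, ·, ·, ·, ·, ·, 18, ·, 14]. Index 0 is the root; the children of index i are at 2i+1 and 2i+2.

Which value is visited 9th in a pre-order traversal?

Pre-order visits the node, then its left subtree, then its right subtree.
Visit 8.
At 8: go left to 25.
  Visit 25.
  At 25: go left to 3.
    Visit 3.
    At 3: no left child.
    At 3: go right to 13.
      Visit 13.
      At 13: no left child.
      At 13: go right to 33.
        33 is a leaf — visit 33.
  At 25: go right to 9.
    Visit 9.
    At 9: go left to 16.
      16 is a leaf — visit 16.
    At 9: go right to 20.
      20 is a leaf — visit 20.
At 8: go right to 38.
  Visit 38.
  At 38: go left to 37.
    Visit 37.
    At 37: go left to 17.
      Visit 17.
      At 17: go left to 35.
        Visit 35.
        At 35: go left to 18.
          18 is a leaf — visit 18.
        At 35: no right child.
      At 17: go right to 15.
        Visit 15.
        At 15: go left to 14.
          14 is a leaf — visit 14.
        At 15: no right child.
    At 37: no right child.
  At 38: no right child.
Full pre-order sequence: 8, 25, 3, 13, 33, 9, 16, 20, 38, 37, 17, 35, 18, 15, 14.

38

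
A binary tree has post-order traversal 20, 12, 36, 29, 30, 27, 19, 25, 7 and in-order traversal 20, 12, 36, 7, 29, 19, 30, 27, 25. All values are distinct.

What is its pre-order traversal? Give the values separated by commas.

7, 36, 12, 20, 25, 19, 29, 27, 30

The last element of post-order is the root; it splits in-order into left and right subtrees.
Root 7: left subtree has 3 nodes {20, 12, 36}, right has 5 {29, 19, 30, 27, 25}.
  Root 36: left subtree has 2 nodes {20, 12}, right has 0 { }.
    Root 12: left subtree has 1 node {20}, right has 0 { }.
  Root 25: left subtree has 4 nodes {29, 19, 30, 27}, right has 0 { }.
    Root 19: left subtree has 1 node {29}, right has 2 {30, 27}.
      Root 27: left subtree has 1 node {30}, right has 0 { }.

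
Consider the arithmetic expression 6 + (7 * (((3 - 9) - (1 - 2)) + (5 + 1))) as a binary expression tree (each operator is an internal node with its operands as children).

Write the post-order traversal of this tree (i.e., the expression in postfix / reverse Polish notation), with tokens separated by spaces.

Post-order on an expression tree gives postfix notation: for each operator, emit left operand, right operand, then the operator.

6 7 3 9 - 1 2 - - 5 1 + + * +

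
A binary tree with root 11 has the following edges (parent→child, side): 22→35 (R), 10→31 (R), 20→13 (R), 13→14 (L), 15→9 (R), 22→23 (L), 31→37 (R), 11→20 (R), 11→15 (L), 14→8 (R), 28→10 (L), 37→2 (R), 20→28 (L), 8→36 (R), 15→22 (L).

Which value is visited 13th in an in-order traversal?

In-order visits the left subtree, then the node, then the right subtree.
At 11: go left to 15.
  At 15: go left to 22.
    At 22: go left to 23.
      23 is a leaf — visit 23.
    Visit 22.
    At 22: go right to 35.
      35 is a leaf — visit 35.
  Visit 15.
  At 15: go right to 9.
    9 is a leaf — visit 9.
Visit 11.
At 11: go right to 20.
  At 20: go left to 28.
    At 28: go left to 10.
      At 10: no left child.
      Visit 10.
      At 10: go right to 31.
        At 31: no left child.
        Visit 31.
        At 31: go right to 37.
          At 37: no left child.
          Visit 37.
          At 37: go right to 2.
            2 is a leaf — visit 2.
    Visit 28.
    At 28: no right child.
  Visit 20.
  At 20: go right to 13.
    At 13: go left to 14.
      At 14: no left child.
      Visit 14.
      At 14: go right to 8.
        At 8: no left child.
        Visit 8.
        At 8: go right to 36.
          36 is a leaf — visit 36.
    Visit 13.
    At 13: no right child.
Full in-order sequence: 23, 22, 35, 15, 9, 11, 10, 31, 37, 2, 28, 20, 14, 8, 36, 13.

14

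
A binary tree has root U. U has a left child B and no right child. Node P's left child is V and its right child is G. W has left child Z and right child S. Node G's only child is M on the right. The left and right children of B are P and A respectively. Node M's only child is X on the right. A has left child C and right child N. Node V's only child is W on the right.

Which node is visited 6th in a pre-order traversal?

Pre-order visits the node, then its left subtree, then its right subtree.
Visit U.
At U: go left to B.
  Visit B.
  At B: go left to P.
    Visit P.
    At P: go left to V.
      Visit V.
      At V: no left child.
      At V: go right to W.
        Visit W.
        At W: go left to Z.
          Z is a leaf — visit Z.
        At W: go right to S.
          S is a leaf — visit S.
    At P: go right to G.
      Visit G.
      At G: no left child.
      At G: go right to M.
        Visit M.
        At M: no left child.
        At M: go right to X.
          X is a leaf — visit X.
  At B: go right to A.
    Visit A.
    At A: go left to C.
      C is a leaf — visit C.
    At A: go right to N.
      N is a leaf — visit N.
At U: no right child.
Full pre-order sequence: U, B, P, V, W, Z, S, G, M, X, A, C, N.

Z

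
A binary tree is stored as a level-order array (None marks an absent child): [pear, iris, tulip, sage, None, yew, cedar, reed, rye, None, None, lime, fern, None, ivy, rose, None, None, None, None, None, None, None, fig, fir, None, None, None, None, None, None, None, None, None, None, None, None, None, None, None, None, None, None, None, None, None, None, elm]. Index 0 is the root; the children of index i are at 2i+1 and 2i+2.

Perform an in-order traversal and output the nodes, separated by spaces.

rose reed sage rye iris pear elm fig lime fir yew fern tulip cedar ivy

In-order visits the left subtree, then the node, then the right subtree.
At pear: go left to iris.
  At iris: go left to sage.
    At sage: go left to reed.
      At reed: go left to rose.
        rose is a leaf — visit rose.
      Visit reed.
      At reed: no right child.
    Visit sage.
    At sage: go right to rye.
      rye is a leaf — visit rye.
  Visit iris.
  At iris: no right child.
Visit pear.
At pear: go right to tulip.
  At tulip: go left to yew.
    At yew: go left to lime.
      At lime: go left to fig.
        At fig: go left to elm.
          elm is a leaf — visit elm.
        Visit fig.
        At fig: no right child.
      Visit lime.
      At lime: go right to fir.
        fir is a leaf — visit fir.
    Visit yew.
    At yew: go right to fern.
      fern is a leaf — visit fern.
  Visit tulip.
  At tulip: go right to cedar.
    At cedar: no left child.
    Visit cedar.
    At cedar: go right to ivy.
      ivy is a leaf — visit ivy.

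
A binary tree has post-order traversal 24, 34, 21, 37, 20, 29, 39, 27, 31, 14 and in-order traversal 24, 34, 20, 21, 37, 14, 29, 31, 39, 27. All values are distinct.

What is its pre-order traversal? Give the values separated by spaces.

The last element of post-order is the root; it splits in-order into left and right subtrees.
Root 14: left subtree has 5 nodes {24, 34, 20, 21, 37}, right has 4 {29, 31, 39, 27}.
  Root 20: left subtree has 2 nodes {24, 34}, right has 2 {21, 37}.
    Root 34: left subtree has 1 node {24}, right has 0 { }.
    Root 37: left subtree has 1 node {21}, right has 0 { }.
  Root 31: left subtree has 1 node {29}, right has 2 {39, 27}.
    Root 27: left subtree has 1 node {39}, right has 0 { }.

14 20 34 24 37 21 31 29 27 39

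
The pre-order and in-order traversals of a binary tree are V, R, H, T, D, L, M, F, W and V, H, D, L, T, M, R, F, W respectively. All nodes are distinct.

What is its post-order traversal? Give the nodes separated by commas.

L, D, M, T, H, W, F, R, V

The first element of pre-order is the root; it splits in-order into left and right subtrees.
Root V: left subtree has 0 nodes { }, right has 8 {H, D, L, T, M, R, F, W}.
  Root R: left subtree has 5 nodes {H, D, L, T, M}, right has 2 {F, W}.
    Root H: left subtree has 0 nodes { }, right has 4 {D, L, T, M}.
      Root T: left subtree has 2 nodes {D, L}, right has 1 {M}.
        Root D: left subtree has 0 nodes { }, right has 1 {L}.
    Root F: left subtree has 0 nodes { }, right has 1 {W}.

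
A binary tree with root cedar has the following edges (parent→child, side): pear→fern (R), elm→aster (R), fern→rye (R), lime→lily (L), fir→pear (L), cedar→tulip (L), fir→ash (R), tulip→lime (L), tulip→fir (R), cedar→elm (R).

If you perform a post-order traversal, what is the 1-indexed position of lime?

2

Post-order visits the left subtree, then the right subtree, then the node.
At cedar: go left to tulip.
  At tulip: go left to lime.
    At lime: go left to lily.
      lily is a leaf — visit lily.
    At lime: no right child.
    Visit lime.
  At tulip: go right to fir.
    At fir: go left to pear.
      At pear: no left child.
      At pear: go right to fern.
        At fern: no left child.
        At fern: go right to rye.
          rye is a leaf — visit rye.
        Visit fern.
      Visit pear.
    At fir: go right to ash.
      ash is a leaf — visit ash.
    Visit fir.
  Visit tulip.
At cedar: go right to elm.
  At elm: no left child.
  At elm: go right to aster.
    aster is a leaf — visit aster.
  Visit elm.
Visit cedar.
Full post-order sequence: lily, lime, rye, fern, pear, ash, fir, tulip, aster, elm, cedar.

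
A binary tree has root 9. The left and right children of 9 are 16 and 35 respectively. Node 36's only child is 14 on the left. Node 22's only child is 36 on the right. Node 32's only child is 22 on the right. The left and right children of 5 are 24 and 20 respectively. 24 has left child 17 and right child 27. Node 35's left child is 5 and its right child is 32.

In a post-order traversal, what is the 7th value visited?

Post-order visits the left subtree, then the right subtree, then the node.
At 9: go left to 16.
  16 is a leaf — visit 16.
At 9: go right to 35.
  At 35: go left to 5.
    At 5: go left to 24.
      At 24: go left to 17.
        17 is a leaf — visit 17.
      At 24: go right to 27.
        27 is a leaf — visit 27.
      Visit 24.
    At 5: go right to 20.
      20 is a leaf — visit 20.
    Visit 5.
  At 35: go right to 32.
    At 32: no left child.
    At 32: go right to 22.
      At 22: no left child.
      At 22: go right to 36.
        At 36: go left to 14.
          14 is a leaf — visit 14.
        At 36: no right child.
        Visit 36.
      Visit 22.
    Visit 32.
  Visit 35.
Visit 9.
Full post-order sequence: 16, 17, 27, 24, 20, 5, 14, 36, 22, 32, 35, 9.

14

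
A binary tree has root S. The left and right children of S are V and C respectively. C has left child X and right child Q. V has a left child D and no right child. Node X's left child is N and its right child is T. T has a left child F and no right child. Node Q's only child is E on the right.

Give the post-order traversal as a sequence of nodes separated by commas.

Post-order visits the left subtree, then the right subtree, then the node.
At S: go left to V.
  At V: go left to D.
    D is a leaf — visit D.
  At V: no right child.
  Visit V.
At S: go right to C.
  At C: go left to X.
    At X: go left to N.
      N is a leaf — visit N.
    At X: go right to T.
      At T: go left to F.
        F is a leaf — visit F.
      At T: no right child.
      Visit T.
    Visit X.
  At C: go right to Q.
    At Q: no left child.
    At Q: go right to E.
      E is a leaf — visit E.
    Visit Q.
  Visit C.
Visit S.

D, V, N, F, T, X, E, Q, C, S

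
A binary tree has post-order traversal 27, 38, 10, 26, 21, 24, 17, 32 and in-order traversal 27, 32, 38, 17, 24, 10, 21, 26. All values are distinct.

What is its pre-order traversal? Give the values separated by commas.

32, 27, 17, 38, 24, 21, 10, 26

The last element of post-order is the root; it splits in-order into left and right subtrees.
Root 32: left subtree has 1 node {27}, right has 6 {38, 17, 24, 10, 21, 26}.
  Root 17: left subtree has 1 node {38}, right has 4 {24, 10, 21, 26}.
    Root 24: left subtree has 0 nodes { }, right has 3 {10, 21, 26}.
      Root 21: left subtree has 1 node {10}, right has 1 {26}.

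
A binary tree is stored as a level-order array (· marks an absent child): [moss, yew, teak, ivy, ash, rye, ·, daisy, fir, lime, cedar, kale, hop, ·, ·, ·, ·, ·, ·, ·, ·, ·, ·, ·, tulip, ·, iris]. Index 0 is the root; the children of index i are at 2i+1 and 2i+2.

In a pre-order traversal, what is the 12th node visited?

tulip

Pre-order visits the node, then its left subtree, then its right subtree.
Visit moss.
At moss: go left to yew.
  Visit yew.
  At yew: go left to ivy.
    Visit ivy.
    At ivy: go left to daisy.
      daisy is a leaf — visit daisy.
    At ivy: go right to fir.
      fir is a leaf — visit fir.
  At yew: go right to ash.
    Visit ash.
    At ash: go left to lime.
      lime is a leaf — visit lime.
    At ash: go right to cedar.
      cedar is a leaf — visit cedar.
At moss: go right to teak.
  Visit teak.
  At teak: go left to rye.
    Visit rye.
    At rye: go left to kale.
      Visit kale.
      At kale: no left child.
      At kale: go right to tulip.
        tulip is a leaf — visit tulip.
    At rye: go right to hop.
      Visit hop.
      At hop: no left child.
      At hop: go right to iris.
        iris is a leaf — visit iris.
  At teak: no right child.
Full pre-order sequence: moss, yew, ivy, daisy, fir, ash, lime, cedar, teak, rye, kale, tulip, hop, iris.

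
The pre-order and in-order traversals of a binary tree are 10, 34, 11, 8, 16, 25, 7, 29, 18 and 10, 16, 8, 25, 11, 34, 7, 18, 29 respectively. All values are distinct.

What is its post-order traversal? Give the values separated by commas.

The first element of pre-order is the root; it splits in-order into left and right subtrees.
Root 10: left subtree has 0 nodes { }, right has 8 {16, 8, 25, 11, 34, 7, 18, 29}.
  Root 34: left subtree has 4 nodes {16, 8, 25, 11}, right has 3 {7, 18, 29}.
    Root 11: left subtree has 3 nodes {16, 8, 25}, right has 0 { }.
      Root 8: left subtree has 1 node {16}, right has 1 {25}.
    Root 7: left subtree has 0 nodes { }, right has 2 {18, 29}.
      Root 29: left subtree has 1 node {18}, right has 0 { }.

16, 25, 8, 11, 18, 29, 7, 34, 10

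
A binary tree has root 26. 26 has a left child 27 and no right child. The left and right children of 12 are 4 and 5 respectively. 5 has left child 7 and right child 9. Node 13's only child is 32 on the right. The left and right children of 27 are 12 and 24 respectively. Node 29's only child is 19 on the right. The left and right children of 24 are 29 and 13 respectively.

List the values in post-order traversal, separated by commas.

Post-order visits the left subtree, then the right subtree, then the node.
At 26: go left to 27.
  At 27: go left to 12.
    At 12: go left to 4.
      4 is a leaf — visit 4.
    At 12: go right to 5.
      At 5: go left to 7.
        7 is a leaf — visit 7.
      At 5: go right to 9.
        9 is a leaf — visit 9.
      Visit 5.
    Visit 12.
  At 27: go right to 24.
    At 24: go left to 29.
      At 29: no left child.
      At 29: go right to 19.
        19 is a leaf — visit 19.
      Visit 29.
    At 24: go right to 13.
      At 13: no left child.
      At 13: go right to 32.
        32 is a leaf — visit 32.
      Visit 13.
    Visit 24.
  Visit 27.
At 26: no right child.
Visit 26.

4, 7, 9, 5, 12, 19, 29, 32, 13, 24, 27, 26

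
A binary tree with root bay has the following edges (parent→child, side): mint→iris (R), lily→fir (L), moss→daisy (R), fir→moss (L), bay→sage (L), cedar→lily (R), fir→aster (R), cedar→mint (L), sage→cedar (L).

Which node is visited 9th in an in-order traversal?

sage

In-order visits the left subtree, then the node, then the right subtree.
At bay: go left to sage.
  At sage: go left to cedar.
    At cedar: go left to mint.
      At mint: no left child.
      Visit mint.
      At mint: go right to iris.
        iris is a leaf — visit iris.
    Visit cedar.
    At cedar: go right to lily.
      At lily: go left to fir.
        At fir: go left to moss.
          At moss: no left child.
          Visit moss.
          At moss: go right to daisy.
            daisy is a leaf — visit daisy.
        Visit fir.
        At fir: go right to aster.
          aster is a leaf — visit aster.
      Visit lily.
      At lily: no right child.
  Visit sage.
  At sage: no right child.
Visit bay.
At bay: no right child.
Full in-order sequence: mint, iris, cedar, moss, daisy, fir, aster, lily, sage, bay.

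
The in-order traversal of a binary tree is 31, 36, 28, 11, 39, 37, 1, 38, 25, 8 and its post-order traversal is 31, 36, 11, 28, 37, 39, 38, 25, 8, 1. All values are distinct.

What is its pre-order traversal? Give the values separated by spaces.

The last element of post-order is the root; it splits in-order into left and right subtrees.
Root 1: left subtree has 6 nodes {31, 36, 28, 11, 39, 37}, right has 3 {38, 25, 8}.
  Root 39: left subtree has 4 nodes {31, 36, 28, 11}, right has 1 {37}.
    Root 28: left subtree has 2 nodes {31, 36}, right has 1 {11}.
      Root 36: left subtree has 1 node {31}, right has 0 { }.
  Root 8: left subtree has 2 nodes {38, 25}, right has 0 { }.
    Root 25: left subtree has 1 node {38}, right has 0 { }.

1 39 28 36 31 11 37 8 25 38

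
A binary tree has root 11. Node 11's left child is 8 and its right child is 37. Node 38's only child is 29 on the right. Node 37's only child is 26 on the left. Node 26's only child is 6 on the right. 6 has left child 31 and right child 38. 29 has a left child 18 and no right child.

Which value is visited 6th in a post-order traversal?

Post-order visits the left subtree, then the right subtree, then the node.
At 11: go left to 8.
  8 is a leaf — visit 8.
At 11: go right to 37.
  At 37: go left to 26.
    At 26: no left child.
    At 26: go right to 6.
      At 6: go left to 31.
        31 is a leaf — visit 31.
      At 6: go right to 38.
        At 38: no left child.
        At 38: go right to 29.
          At 29: go left to 18.
            18 is a leaf — visit 18.
          At 29: no right child.
          Visit 29.
        Visit 38.
      Visit 6.
    Visit 26.
  At 37: no right child.
  Visit 37.
Visit 11.
Full post-order sequence: 8, 31, 18, 29, 38, 6, 26, 37, 11.

6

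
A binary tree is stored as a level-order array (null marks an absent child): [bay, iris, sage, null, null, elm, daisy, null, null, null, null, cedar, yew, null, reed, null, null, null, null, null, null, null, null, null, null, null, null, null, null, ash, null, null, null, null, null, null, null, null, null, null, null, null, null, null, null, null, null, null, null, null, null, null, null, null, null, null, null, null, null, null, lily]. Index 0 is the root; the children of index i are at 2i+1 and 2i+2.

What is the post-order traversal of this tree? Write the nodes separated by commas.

iris, cedar, yew, elm, lily, ash, reed, daisy, sage, bay

Post-order visits the left subtree, then the right subtree, then the node.
At bay: go left to iris.
  iris is a leaf — visit iris.
At bay: go right to sage.
  At sage: go left to elm.
    At elm: go left to cedar.
      cedar is a leaf — visit cedar.
    At elm: go right to yew.
      yew is a leaf — visit yew.
    Visit elm.
  At sage: go right to daisy.
    At daisy: no left child.
    At daisy: go right to reed.
      At reed: go left to ash.
        At ash: no left child.
        At ash: go right to lily.
          lily is a leaf — visit lily.
        Visit ash.
      At reed: no right child.
      Visit reed.
    Visit daisy.
  Visit sage.
Visit bay.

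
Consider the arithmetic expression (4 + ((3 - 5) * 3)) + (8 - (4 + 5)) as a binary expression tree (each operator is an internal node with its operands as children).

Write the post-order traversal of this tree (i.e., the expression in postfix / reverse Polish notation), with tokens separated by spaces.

4 3 5 - 3 * + 8 4 5 + - +

Post-order on an expression tree gives postfix notation: for each operator, emit left operand, right operand, then the operator.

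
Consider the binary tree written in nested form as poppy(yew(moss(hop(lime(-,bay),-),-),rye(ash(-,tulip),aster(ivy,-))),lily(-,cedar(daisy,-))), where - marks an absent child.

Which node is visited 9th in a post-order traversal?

Post-order visits the left subtree, then the right subtree, then the node.
At poppy: go left to yew.
  At yew: go left to moss.
    At moss: go left to hop.
      At hop: go left to lime.
        At lime: no left child.
        At lime: go right to bay.
          bay is a leaf — visit bay.
        Visit lime.
      At hop: no right child.
      Visit hop.
    At moss: no right child.
    Visit moss.
  At yew: go right to rye.
    At rye: go left to ash.
      At ash: no left child.
      At ash: go right to tulip.
        tulip is a leaf — visit tulip.
      Visit ash.
    At rye: go right to aster.
      At aster: go left to ivy.
        ivy is a leaf — visit ivy.
      At aster: no right child.
      Visit aster.
    Visit rye.
  Visit yew.
At poppy: go right to lily.
  At lily: no left child.
  At lily: go right to cedar.
    At cedar: go left to daisy.
      daisy is a leaf — visit daisy.
    At cedar: no right child.
    Visit cedar.
  Visit lily.
Visit poppy.
Full post-order sequence: bay, lime, hop, moss, tulip, ash, ivy, aster, rye, yew, daisy, cedar, lily, poppy.

rye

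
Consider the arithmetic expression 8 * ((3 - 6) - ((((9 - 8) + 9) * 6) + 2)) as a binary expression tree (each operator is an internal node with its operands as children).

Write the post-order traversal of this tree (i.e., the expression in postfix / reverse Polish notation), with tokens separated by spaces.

8 3 6 - 9 8 - 9 + 6 * 2 + - *

Post-order on an expression tree gives postfix notation: for each operator, emit left operand, right operand, then the operator.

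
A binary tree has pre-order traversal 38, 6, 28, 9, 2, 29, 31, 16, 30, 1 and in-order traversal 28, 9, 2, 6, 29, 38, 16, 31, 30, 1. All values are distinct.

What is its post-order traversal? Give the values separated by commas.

2, 9, 28, 29, 6, 16, 1, 30, 31, 38

The first element of pre-order is the root; it splits in-order into left and right subtrees.
Root 38: left subtree has 5 nodes {28, 9, 2, 6, 29}, right has 4 {16, 31, 30, 1}.
  Root 6: left subtree has 3 nodes {28, 9, 2}, right has 1 {29}.
    Root 28: left subtree has 0 nodes { }, right has 2 {9, 2}.
      Root 9: left subtree has 0 nodes { }, right has 1 {2}.
  Root 31: left subtree has 1 node {16}, right has 2 {30, 1}.
    Root 30: left subtree has 0 nodes { }, right has 1 {1}.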